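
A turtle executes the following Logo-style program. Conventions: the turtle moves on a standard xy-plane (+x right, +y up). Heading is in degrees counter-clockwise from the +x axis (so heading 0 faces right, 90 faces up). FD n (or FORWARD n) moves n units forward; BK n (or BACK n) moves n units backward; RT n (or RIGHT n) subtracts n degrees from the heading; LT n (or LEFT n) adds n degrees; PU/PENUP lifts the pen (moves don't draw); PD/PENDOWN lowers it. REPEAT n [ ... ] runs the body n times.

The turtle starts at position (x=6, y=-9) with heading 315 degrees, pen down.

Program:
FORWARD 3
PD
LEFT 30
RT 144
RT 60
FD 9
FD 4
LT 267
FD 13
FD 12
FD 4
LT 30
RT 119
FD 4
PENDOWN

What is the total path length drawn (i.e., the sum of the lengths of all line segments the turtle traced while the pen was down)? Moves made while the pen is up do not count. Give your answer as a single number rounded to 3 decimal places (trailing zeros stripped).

Answer: 49

Derivation:
Executing turtle program step by step:
Start: pos=(6,-9), heading=315, pen down
FD 3: (6,-9) -> (8.121,-11.121) [heading=315, draw]
PD: pen down
LT 30: heading 315 -> 345
RT 144: heading 345 -> 201
RT 60: heading 201 -> 141
FD 9: (8.121,-11.121) -> (1.127,-5.457) [heading=141, draw]
FD 4: (1.127,-5.457) -> (-1.982,-2.94) [heading=141, draw]
LT 267: heading 141 -> 48
FD 13: (-1.982,-2.94) -> (6.717,6.721) [heading=48, draw]
FD 12: (6.717,6.721) -> (14.747,15.638) [heading=48, draw]
FD 4: (14.747,15.638) -> (17.423,18.611) [heading=48, draw]
LT 30: heading 48 -> 78
RT 119: heading 78 -> 319
FD 4: (17.423,18.611) -> (20.442,15.987) [heading=319, draw]
PD: pen down
Final: pos=(20.442,15.987), heading=319, 7 segment(s) drawn

Segment lengths:
  seg 1: (6,-9) -> (8.121,-11.121), length = 3
  seg 2: (8.121,-11.121) -> (1.127,-5.457), length = 9
  seg 3: (1.127,-5.457) -> (-1.982,-2.94), length = 4
  seg 4: (-1.982,-2.94) -> (6.717,6.721), length = 13
  seg 5: (6.717,6.721) -> (14.747,15.638), length = 12
  seg 6: (14.747,15.638) -> (17.423,18.611), length = 4
  seg 7: (17.423,18.611) -> (20.442,15.987), length = 4
Total = 49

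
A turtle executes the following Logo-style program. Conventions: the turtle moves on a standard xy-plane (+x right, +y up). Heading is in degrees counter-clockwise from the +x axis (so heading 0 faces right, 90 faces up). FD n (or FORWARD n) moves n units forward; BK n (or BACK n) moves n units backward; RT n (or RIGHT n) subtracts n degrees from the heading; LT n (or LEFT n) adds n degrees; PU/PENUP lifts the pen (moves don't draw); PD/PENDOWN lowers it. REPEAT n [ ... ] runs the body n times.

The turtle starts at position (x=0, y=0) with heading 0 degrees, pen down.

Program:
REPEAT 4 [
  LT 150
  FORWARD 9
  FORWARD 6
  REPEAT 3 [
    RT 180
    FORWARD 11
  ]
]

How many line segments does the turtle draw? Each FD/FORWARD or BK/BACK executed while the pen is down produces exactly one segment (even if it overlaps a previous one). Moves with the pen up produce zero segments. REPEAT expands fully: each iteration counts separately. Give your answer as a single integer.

Answer: 20

Derivation:
Executing turtle program step by step:
Start: pos=(0,0), heading=0, pen down
REPEAT 4 [
  -- iteration 1/4 --
  LT 150: heading 0 -> 150
  FD 9: (0,0) -> (-7.794,4.5) [heading=150, draw]
  FD 6: (-7.794,4.5) -> (-12.99,7.5) [heading=150, draw]
  REPEAT 3 [
    -- iteration 1/3 --
    RT 180: heading 150 -> 330
    FD 11: (-12.99,7.5) -> (-3.464,2) [heading=330, draw]
    -- iteration 2/3 --
    RT 180: heading 330 -> 150
    FD 11: (-3.464,2) -> (-12.99,7.5) [heading=150, draw]
    -- iteration 3/3 --
    RT 180: heading 150 -> 330
    FD 11: (-12.99,7.5) -> (-3.464,2) [heading=330, draw]
  ]
  -- iteration 2/4 --
  LT 150: heading 330 -> 120
  FD 9: (-3.464,2) -> (-7.964,9.794) [heading=120, draw]
  FD 6: (-7.964,9.794) -> (-10.964,14.99) [heading=120, draw]
  REPEAT 3 [
    -- iteration 1/3 --
    RT 180: heading 120 -> 300
    FD 11: (-10.964,14.99) -> (-5.464,5.464) [heading=300, draw]
    -- iteration 2/3 --
    RT 180: heading 300 -> 120
    FD 11: (-5.464,5.464) -> (-10.964,14.99) [heading=120, draw]
    -- iteration 3/3 --
    RT 180: heading 120 -> 300
    FD 11: (-10.964,14.99) -> (-5.464,5.464) [heading=300, draw]
  ]
  -- iteration 3/4 --
  LT 150: heading 300 -> 90
  FD 9: (-5.464,5.464) -> (-5.464,14.464) [heading=90, draw]
  FD 6: (-5.464,14.464) -> (-5.464,20.464) [heading=90, draw]
  REPEAT 3 [
    -- iteration 1/3 --
    RT 180: heading 90 -> 270
    FD 11: (-5.464,20.464) -> (-5.464,9.464) [heading=270, draw]
    -- iteration 2/3 --
    RT 180: heading 270 -> 90
    FD 11: (-5.464,9.464) -> (-5.464,20.464) [heading=90, draw]
    -- iteration 3/3 --
    RT 180: heading 90 -> 270
    FD 11: (-5.464,20.464) -> (-5.464,9.464) [heading=270, draw]
  ]
  -- iteration 4/4 --
  LT 150: heading 270 -> 60
  FD 9: (-5.464,9.464) -> (-0.964,17.258) [heading=60, draw]
  FD 6: (-0.964,17.258) -> (2.036,22.454) [heading=60, draw]
  REPEAT 3 [
    -- iteration 1/3 --
    RT 180: heading 60 -> 240
    FD 11: (2.036,22.454) -> (-3.464,12.928) [heading=240, draw]
    -- iteration 2/3 --
    RT 180: heading 240 -> 60
    FD 11: (-3.464,12.928) -> (2.036,22.454) [heading=60, draw]
    -- iteration 3/3 --
    RT 180: heading 60 -> 240
    FD 11: (2.036,22.454) -> (-3.464,12.928) [heading=240, draw]
  ]
]
Final: pos=(-3.464,12.928), heading=240, 20 segment(s) drawn
Segments drawn: 20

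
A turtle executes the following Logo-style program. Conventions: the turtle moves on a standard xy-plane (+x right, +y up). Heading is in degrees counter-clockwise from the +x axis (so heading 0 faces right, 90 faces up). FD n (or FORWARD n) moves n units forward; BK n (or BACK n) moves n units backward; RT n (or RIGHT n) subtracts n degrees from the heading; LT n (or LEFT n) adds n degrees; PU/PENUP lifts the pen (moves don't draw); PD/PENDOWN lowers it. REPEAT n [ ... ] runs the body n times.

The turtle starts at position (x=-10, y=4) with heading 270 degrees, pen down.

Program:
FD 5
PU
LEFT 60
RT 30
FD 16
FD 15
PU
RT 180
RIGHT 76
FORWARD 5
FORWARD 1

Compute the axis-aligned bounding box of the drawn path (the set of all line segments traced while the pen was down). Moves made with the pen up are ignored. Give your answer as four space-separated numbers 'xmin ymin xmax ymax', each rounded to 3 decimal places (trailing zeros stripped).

Answer: -10 -1 -10 4

Derivation:
Executing turtle program step by step:
Start: pos=(-10,4), heading=270, pen down
FD 5: (-10,4) -> (-10,-1) [heading=270, draw]
PU: pen up
LT 60: heading 270 -> 330
RT 30: heading 330 -> 300
FD 16: (-10,-1) -> (-2,-14.856) [heading=300, move]
FD 15: (-2,-14.856) -> (5.5,-27.847) [heading=300, move]
PU: pen up
RT 180: heading 300 -> 120
RT 76: heading 120 -> 44
FD 5: (5.5,-27.847) -> (9.097,-24.373) [heading=44, move]
FD 1: (9.097,-24.373) -> (9.816,-23.679) [heading=44, move]
Final: pos=(9.816,-23.679), heading=44, 1 segment(s) drawn

Segment endpoints: x in {-10, -10}, y in {-1, 4}
xmin=-10, ymin=-1, xmax=-10, ymax=4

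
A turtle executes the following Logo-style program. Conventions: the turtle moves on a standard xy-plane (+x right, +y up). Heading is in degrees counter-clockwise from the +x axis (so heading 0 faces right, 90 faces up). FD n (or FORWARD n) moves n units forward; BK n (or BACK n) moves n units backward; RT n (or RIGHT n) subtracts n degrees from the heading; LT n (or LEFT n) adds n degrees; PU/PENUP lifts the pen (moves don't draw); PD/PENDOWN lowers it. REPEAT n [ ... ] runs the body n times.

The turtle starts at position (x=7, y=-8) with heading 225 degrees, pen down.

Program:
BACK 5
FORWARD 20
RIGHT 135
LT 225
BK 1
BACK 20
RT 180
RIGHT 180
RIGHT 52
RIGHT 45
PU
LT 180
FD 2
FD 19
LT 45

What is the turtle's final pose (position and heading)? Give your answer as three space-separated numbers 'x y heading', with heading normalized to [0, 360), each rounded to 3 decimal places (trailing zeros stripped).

Executing turtle program step by step:
Start: pos=(7,-8), heading=225, pen down
BK 5: (7,-8) -> (10.536,-4.464) [heading=225, draw]
FD 20: (10.536,-4.464) -> (-3.607,-18.607) [heading=225, draw]
RT 135: heading 225 -> 90
LT 225: heading 90 -> 315
BK 1: (-3.607,-18.607) -> (-4.314,-17.899) [heading=315, draw]
BK 20: (-4.314,-17.899) -> (-18.456,-3.757) [heading=315, draw]
RT 180: heading 315 -> 135
RT 180: heading 135 -> 315
RT 52: heading 315 -> 263
RT 45: heading 263 -> 218
PU: pen up
LT 180: heading 218 -> 38
FD 2: (-18.456,-3.757) -> (-16.88,-2.526) [heading=38, move]
FD 19: (-16.88,-2.526) -> (-1.908,9.172) [heading=38, move]
LT 45: heading 38 -> 83
Final: pos=(-1.908,9.172), heading=83, 4 segment(s) drawn

Answer: -1.908 9.172 83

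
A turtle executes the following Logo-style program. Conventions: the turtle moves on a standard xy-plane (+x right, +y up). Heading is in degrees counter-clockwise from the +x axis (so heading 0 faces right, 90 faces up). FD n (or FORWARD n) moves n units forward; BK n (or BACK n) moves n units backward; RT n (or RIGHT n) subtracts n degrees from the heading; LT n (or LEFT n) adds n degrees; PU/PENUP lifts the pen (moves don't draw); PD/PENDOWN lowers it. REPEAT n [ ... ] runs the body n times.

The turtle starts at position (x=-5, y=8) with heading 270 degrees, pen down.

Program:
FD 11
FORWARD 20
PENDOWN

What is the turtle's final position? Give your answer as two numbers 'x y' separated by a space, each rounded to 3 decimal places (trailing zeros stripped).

Answer: -5 -23

Derivation:
Executing turtle program step by step:
Start: pos=(-5,8), heading=270, pen down
FD 11: (-5,8) -> (-5,-3) [heading=270, draw]
FD 20: (-5,-3) -> (-5,-23) [heading=270, draw]
PD: pen down
Final: pos=(-5,-23), heading=270, 2 segment(s) drawn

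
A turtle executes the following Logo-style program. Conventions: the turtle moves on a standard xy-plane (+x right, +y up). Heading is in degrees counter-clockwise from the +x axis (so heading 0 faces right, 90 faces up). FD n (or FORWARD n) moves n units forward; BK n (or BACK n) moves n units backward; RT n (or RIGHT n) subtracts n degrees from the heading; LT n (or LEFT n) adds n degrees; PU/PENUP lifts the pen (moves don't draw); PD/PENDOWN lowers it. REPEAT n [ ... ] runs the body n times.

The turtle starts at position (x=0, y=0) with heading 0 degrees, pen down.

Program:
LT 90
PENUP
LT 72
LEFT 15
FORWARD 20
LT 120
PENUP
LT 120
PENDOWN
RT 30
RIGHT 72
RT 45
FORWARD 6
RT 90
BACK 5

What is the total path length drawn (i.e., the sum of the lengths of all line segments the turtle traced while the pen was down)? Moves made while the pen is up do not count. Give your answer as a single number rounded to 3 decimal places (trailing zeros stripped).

Executing turtle program step by step:
Start: pos=(0,0), heading=0, pen down
LT 90: heading 0 -> 90
PU: pen up
LT 72: heading 90 -> 162
LT 15: heading 162 -> 177
FD 20: (0,0) -> (-19.973,1.047) [heading=177, move]
LT 120: heading 177 -> 297
PU: pen up
LT 120: heading 297 -> 57
PD: pen down
RT 30: heading 57 -> 27
RT 72: heading 27 -> 315
RT 45: heading 315 -> 270
FD 6: (-19.973,1.047) -> (-19.973,-4.953) [heading=270, draw]
RT 90: heading 270 -> 180
BK 5: (-19.973,-4.953) -> (-14.973,-4.953) [heading=180, draw]
Final: pos=(-14.973,-4.953), heading=180, 2 segment(s) drawn

Segment lengths:
  seg 1: (-19.973,1.047) -> (-19.973,-4.953), length = 6
  seg 2: (-19.973,-4.953) -> (-14.973,-4.953), length = 5
Total = 11

Answer: 11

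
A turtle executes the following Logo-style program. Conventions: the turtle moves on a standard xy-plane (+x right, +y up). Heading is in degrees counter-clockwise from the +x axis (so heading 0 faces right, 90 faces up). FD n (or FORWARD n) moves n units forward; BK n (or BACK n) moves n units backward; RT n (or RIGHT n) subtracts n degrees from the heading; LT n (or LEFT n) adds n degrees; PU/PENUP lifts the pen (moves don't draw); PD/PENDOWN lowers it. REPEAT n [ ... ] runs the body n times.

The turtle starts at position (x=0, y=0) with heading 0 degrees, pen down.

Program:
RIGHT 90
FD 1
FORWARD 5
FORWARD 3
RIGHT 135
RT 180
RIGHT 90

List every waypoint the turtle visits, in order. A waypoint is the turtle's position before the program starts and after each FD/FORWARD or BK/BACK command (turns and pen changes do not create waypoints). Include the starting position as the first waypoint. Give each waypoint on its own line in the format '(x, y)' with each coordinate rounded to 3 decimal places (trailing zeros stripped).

Answer: (0, 0)
(0, -1)
(0, -6)
(0, -9)

Derivation:
Executing turtle program step by step:
Start: pos=(0,0), heading=0, pen down
RT 90: heading 0 -> 270
FD 1: (0,0) -> (0,-1) [heading=270, draw]
FD 5: (0,-1) -> (0,-6) [heading=270, draw]
FD 3: (0,-6) -> (0,-9) [heading=270, draw]
RT 135: heading 270 -> 135
RT 180: heading 135 -> 315
RT 90: heading 315 -> 225
Final: pos=(0,-9), heading=225, 3 segment(s) drawn
Waypoints (4 total):
(0, 0)
(0, -1)
(0, -6)
(0, -9)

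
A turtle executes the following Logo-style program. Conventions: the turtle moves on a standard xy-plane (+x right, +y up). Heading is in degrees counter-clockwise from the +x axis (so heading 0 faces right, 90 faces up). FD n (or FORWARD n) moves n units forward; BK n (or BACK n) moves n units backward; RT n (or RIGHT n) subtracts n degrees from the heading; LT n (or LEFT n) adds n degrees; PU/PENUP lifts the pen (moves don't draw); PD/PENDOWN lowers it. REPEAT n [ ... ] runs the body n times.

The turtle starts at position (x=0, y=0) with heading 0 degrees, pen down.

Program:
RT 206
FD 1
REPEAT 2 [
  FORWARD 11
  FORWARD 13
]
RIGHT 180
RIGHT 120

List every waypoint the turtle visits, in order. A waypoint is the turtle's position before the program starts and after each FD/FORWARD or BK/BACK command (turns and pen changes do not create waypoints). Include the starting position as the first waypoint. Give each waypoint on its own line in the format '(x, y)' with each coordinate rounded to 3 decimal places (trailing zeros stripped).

Executing turtle program step by step:
Start: pos=(0,0), heading=0, pen down
RT 206: heading 0 -> 154
FD 1: (0,0) -> (-0.899,0.438) [heading=154, draw]
REPEAT 2 [
  -- iteration 1/2 --
  FD 11: (-0.899,0.438) -> (-10.786,5.26) [heading=154, draw]
  FD 13: (-10.786,5.26) -> (-22.47,10.959) [heading=154, draw]
  -- iteration 2/2 --
  FD 11: (-22.47,10.959) -> (-32.357,15.781) [heading=154, draw]
  FD 13: (-32.357,15.781) -> (-44.041,21.48) [heading=154, draw]
]
RT 180: heading 154 -> 334
RT 120: heading 334 -> 214
Final: pos=(-44.041,21.48), heading=214, 5 segment(s) drawn
Waypoints (6 total):
(0, 0)
(-0.899, 0.438)
(-10.786, 5.26)
(-22.47, 10.959)
(-32.357, 15.781)
(-44.041, 21.48)

Answer: (0, 0)
(-0.899, 0.438)
(-10.786, 5.26)
(-22.47, 10.959)
(-32.357, 15.781)
(-44.041, 21.48)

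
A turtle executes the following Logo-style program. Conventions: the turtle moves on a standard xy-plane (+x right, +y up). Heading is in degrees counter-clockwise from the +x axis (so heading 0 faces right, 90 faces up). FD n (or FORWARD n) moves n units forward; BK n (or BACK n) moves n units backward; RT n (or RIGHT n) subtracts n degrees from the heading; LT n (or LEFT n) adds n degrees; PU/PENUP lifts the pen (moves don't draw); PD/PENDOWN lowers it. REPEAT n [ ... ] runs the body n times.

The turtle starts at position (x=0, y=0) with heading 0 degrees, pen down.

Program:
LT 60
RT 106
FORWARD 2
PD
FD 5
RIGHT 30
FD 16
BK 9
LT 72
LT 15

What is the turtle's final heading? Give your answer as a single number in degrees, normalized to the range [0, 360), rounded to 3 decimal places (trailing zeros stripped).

Executing turtle program step by step:
Start: pos=(0,0), heading=0, pen down
LT 60: heading 0 -> 60
RT 106: heading 60 -> 314
FD 2: (0,0) -> (1.389,-1.439) [heading=314, draw]
PD: pen down
FD 5: (1.389,-1.439) -> (4.863,-5.035) [heading=314, draw]
RT 30: heading 314 -> 284
FD 16: (4.863,-5.035) -> (8.733,-20.56) [heading=284, draw]
BK 9: (8.733,-20.56) -> (6.556,-11.827) [heading=284, draw]
LT 72: heading 284 -> 356
LT 15: heading 356 -> 11
Final: pos=(6.556,-11.827), heading=11, 4 segment(s) drawn

Answer: 11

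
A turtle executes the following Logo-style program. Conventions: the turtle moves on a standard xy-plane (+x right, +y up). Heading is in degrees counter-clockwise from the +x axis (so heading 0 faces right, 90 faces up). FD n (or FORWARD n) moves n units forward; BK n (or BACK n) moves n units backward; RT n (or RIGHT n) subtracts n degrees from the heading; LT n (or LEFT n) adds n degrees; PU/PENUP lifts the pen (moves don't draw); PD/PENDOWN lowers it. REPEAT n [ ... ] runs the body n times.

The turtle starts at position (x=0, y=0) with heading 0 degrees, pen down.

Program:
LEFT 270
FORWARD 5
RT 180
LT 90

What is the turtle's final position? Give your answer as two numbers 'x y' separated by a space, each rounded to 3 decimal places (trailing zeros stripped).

Answer: 0 -5

Derivation:
Executing turtle program step by step:
Start: pos=(0,0), heading=0, pen down
LT 270: heading 0 -> 270
FD 5: (0,0) -> (0,-5) [heading=270, draw]
RT 180: heading 270 -> 90
LT 90: heading 90 -> 180
Final: pos=(0,-5), heading=180, 1 segment(s) drawn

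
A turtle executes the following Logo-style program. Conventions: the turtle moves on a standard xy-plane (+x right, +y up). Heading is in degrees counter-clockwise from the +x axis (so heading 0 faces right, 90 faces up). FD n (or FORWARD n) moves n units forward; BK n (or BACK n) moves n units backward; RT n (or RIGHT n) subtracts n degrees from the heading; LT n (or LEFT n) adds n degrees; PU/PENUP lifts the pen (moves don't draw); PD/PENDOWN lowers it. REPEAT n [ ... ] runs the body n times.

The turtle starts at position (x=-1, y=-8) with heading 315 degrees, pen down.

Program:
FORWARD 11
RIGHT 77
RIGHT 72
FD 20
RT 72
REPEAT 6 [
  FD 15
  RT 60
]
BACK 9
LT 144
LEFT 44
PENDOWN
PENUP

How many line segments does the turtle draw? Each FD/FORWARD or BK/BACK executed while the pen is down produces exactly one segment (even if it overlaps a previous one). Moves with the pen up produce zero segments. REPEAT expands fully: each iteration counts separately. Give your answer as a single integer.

Answer: 9

Derivation:
Executing turtle program step by step:
Start: pos=(-1,-8), heading=315, pen down
FD 11: (-1,-8) -> (6.778,-15.778) [heading=315, draw]
RT 77: heading 315 -> 238
RT 72: heading 238 -> 166
FD 20: (6.778,-15.778) -> (-12.628,-10.94) [heading=166, draw]
RT 72: heading 166 -> 94
REPEAT 6 [
  -- iteration 1/6 --
  FD 15: (-12.628,-10.94) -> (-13.674,4.024) [heading=94, draw]
  RT 60: heading 94 -> 34
  -- iteration 2/6 --
  FD 15: (-13.674,4.024) -> (-1.239,12.412) [heading=34, draw]
  RT 60: heading 34 -> 334
  -- iteration 3/6 --
  FD 15: (-1.239,12.412) -> (12.243,5.836) [heading=334, draw]
  RT 60: heading 334 -> 274
  -- iteration 4/6 --
  FD 15: (12.243,5.836) -> (13.29,-9.127) [heading=274, draw]
  RT 60: heading 274 -> 214
  -- iteration 5/6 --
  FD 15: (13.29,-9.127) -> (0.854,-17.515) [heading=214, draw]
  RT 60: heading 214 -> 154
  -- iteration 6/6 --
  FD 15: (0.854,-17.515) -> (-12.628,-10.94) [heading=154, draw]
  RT 60: heading 154 -> 94
]
BK 9: (-12.628,-10.94) -> (-12,-19.918) [heading=94, draw]
LT 144: heading 94 -> 238
LT 44: heading 238 -> 282
PD: pen down
PU: pen up
Final: pos=(-12,-19.918), heading=282, 9 segment(s) drawn
Segments drawn: 9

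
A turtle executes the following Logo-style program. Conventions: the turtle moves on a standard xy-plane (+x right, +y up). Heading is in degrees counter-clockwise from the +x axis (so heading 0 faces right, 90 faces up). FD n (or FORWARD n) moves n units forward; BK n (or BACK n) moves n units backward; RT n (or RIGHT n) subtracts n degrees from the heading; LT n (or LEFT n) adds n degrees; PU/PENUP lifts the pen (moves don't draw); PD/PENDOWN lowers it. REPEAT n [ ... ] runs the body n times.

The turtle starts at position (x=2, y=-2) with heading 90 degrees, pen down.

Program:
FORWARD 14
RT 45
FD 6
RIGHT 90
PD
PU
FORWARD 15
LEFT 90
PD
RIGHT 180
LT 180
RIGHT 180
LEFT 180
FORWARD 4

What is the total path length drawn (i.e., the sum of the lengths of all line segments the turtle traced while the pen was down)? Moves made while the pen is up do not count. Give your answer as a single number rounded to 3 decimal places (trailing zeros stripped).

Executing turtle program step by step:
Start: pos=(2,-2), heading=90, pen down
FD 14: (2,-2) -> (2,12) [heading=90, draw]
RT 45: heading 90 -> 45
FD 6: (2,12) -> (6.243,16.243) [heading=45, draw]
RT 90: heading 45 -> 315
PD: pen down
PU: pen up
FD 15: (6.243,16.243) -> (16.849,5.636) [heading=315, move]
LT 90: heading 315 -> 45
PD: pen down
RT 180: heading 45 -> 225
LT 180: heading 225 -> 45
RT 180: heading 45 -> 225
LT 180: heading 225 -> 45
FD 4: (16.849,5.636) -> (19.678,8.464) [heading=45, draw]
Final: pos=(19.678,8.464), heading=45, 3 segment(s) drawn

Segment lengths:
  seg 1: (2,-2) -> (2,12), length = 14
  seg 2: (2,12) -> (6.243,16.243), length = 6
  seg 3: (16.849,5.636) -> (19.678,8.464), length = 4
Total = 24

Answer: 24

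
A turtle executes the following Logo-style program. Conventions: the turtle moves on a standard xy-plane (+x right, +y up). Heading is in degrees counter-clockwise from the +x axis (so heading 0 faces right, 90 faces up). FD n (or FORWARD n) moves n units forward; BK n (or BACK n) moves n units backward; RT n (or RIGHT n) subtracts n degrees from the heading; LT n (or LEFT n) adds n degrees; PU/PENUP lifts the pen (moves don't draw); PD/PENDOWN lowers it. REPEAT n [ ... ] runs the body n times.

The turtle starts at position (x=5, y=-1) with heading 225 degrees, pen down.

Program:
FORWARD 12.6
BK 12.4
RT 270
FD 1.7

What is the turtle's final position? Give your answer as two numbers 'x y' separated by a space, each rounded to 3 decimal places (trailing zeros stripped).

Executing turtle program step by step:
Start: pos=(5,-1), heading=225, pen down
FD 12.6: (5,-1) -> (-3.91,-9.91) [heading=225, draw]
BK 12.4: (-3.91,-9.91) -> (4.859,-1.141) [heading=225, draw]
RT 270: heading 225 -> 315
FD 1.7: (4.859,-1.141) -> (6.061,-2.344) [heading=315, draw]
Final: pos=(6.061,-2.344), heading=315, 3 segment(s) drawn

Answer: 6.061 -2.344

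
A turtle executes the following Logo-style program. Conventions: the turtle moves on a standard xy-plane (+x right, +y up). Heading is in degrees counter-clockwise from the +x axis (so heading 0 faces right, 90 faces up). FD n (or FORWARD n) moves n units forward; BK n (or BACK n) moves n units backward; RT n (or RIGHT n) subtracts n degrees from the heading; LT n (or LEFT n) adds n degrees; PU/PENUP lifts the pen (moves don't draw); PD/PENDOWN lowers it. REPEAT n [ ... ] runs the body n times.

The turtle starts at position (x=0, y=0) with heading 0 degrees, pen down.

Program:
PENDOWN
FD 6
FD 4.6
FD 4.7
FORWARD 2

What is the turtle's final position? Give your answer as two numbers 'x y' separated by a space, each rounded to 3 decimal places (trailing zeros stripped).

Executing turtle program step by step:
Start: pos=(0,0), heading=0, pen down
PD: pen down
FD 6: (0,0) -> (6,0) [heading=0, draw]
FD 4.6: (6,0) -> (10.6,0) [heading=0, draw]
FD 4.7: (10.6,0) -> (15.3,0) [heading=0, draw]
FD 2: (15.3,0) -> (17.3,0) [heading=0, draw]
Final: pos=(17.3,0), heading=0, 4 segment(s) drawn

Answer: 17.3 0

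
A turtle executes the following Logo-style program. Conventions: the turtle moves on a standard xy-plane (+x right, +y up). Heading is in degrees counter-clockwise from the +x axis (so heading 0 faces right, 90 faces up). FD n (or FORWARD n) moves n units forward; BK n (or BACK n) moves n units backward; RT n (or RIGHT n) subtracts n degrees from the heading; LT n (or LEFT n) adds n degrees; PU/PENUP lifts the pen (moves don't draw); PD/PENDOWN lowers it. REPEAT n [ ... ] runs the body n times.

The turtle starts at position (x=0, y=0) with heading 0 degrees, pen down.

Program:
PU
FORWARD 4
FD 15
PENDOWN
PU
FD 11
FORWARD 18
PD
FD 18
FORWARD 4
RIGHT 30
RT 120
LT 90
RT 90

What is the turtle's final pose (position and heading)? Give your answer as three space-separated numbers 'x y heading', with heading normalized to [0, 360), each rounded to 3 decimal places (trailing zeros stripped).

Answer: 70 0 210

Derivation:
Executing turtle program step by step:
Start: pos=(0,0), heading=0, pen down
PU: pen up
FD 4: (0,0) -> (4,0) [heading=0, move]
FD 15: (4,0) -> (19,0) [heading=0, move]
PD: pen down
PU: pen up
FD 11: (19,0) -> (30,0) [heading=0, move]
FD 18: (30,0) -> (48,0) [heading=0, move]
PD: pen down
FD 18: (48,0) -> (66,0) [heading=0, draw]
FD 4: (66,0) -> (70,0) [heading=0, draw]
RT 30: heading 0 -> 330
RT 120: heading 330 -> 210
LT 90: heading 210 -> 300
RT 90: heading 300 -> 210
Final: pos=(70,0), heading=210, 2 segment(s) drawn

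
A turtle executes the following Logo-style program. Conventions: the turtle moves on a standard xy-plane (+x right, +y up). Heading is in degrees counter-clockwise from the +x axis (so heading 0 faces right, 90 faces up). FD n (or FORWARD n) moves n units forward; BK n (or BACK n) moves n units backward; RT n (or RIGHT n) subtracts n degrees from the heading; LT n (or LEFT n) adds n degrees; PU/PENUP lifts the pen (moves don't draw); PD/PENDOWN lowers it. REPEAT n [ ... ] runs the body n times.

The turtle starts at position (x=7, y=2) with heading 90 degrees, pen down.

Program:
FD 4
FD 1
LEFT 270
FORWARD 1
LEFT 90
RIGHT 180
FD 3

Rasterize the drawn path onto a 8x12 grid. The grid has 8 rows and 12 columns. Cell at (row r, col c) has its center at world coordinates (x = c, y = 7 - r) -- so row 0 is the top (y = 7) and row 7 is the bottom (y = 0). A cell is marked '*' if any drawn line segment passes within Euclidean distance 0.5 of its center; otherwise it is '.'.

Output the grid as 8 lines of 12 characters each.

Segment 0: (7,2) -> (7,6)
Segment 1: (7,6) -> (7,7)
Segment 2: (7,7) -> (8,7)
Segment 3: (8,7) -> (8,4)

Answer: .......**...
.......**...
.......**...
.......**...
.......*....
.......*....
............
............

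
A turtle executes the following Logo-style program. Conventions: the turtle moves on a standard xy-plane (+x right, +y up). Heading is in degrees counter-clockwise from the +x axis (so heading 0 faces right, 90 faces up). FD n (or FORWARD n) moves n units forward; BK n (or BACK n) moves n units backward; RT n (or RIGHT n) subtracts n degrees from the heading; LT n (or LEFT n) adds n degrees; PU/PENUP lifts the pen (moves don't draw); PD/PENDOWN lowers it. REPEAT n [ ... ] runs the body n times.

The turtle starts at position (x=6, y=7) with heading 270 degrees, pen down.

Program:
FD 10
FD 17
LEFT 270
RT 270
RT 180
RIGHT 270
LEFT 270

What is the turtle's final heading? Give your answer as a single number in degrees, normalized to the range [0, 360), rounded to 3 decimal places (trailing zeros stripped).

Executing turtle program step by step:
Start: pos=(6,7), heading=270, pen down
FD 10: (6,7) -> (6,-3) [heading=270, draw]
FD 17: (6,-3) -> (6,-20) [heading=270, draw]
LT 270: heading 270 -> 180
RT 270: heading 180 -> 270
RT 180: heading 270 -> 90
RT 270: heading 90 -> 180
LT 270: heading 180 -> 90
Final: pos=(6,-20), heading=90, 2 segment(s) drawn

Answer: 90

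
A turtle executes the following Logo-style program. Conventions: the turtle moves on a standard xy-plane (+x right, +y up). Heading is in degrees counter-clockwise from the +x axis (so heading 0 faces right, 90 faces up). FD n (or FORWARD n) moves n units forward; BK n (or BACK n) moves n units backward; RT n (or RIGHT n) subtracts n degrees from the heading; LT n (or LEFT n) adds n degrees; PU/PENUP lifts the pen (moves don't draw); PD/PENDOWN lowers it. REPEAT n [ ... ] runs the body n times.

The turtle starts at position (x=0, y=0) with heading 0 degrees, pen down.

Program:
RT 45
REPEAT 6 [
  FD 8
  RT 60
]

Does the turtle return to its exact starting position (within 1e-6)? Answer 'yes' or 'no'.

Executing turtle program step by step:
Start: pos=(0,0), heading=0, pen down
RT 45: heading 0 -> 315
REPEAT 6 [
  -- iteration 1/6 --
  FD 8: (0,0) -> (5.657,-5.657) [heading=315, draw]
  RT 60: heading 315 -> 255
  -- iteration 2/6 --
  FD 8: (5.657,-5.657) -> (3.586,-13.384) [heading=255, draw]
  RT 60: heading 255 -> 195
  -- iteration 3/6 --
  FD 8: (3.586,-13.384) -> (-4.141,-15.455) [heading=195, draw]
  RT 60: heading 195 -> 135
  -- iteration 4/6 --
  FD 8: (-4.141,-15.455) -> (-9.798,-9.798) [heading=135, draw]
  RT 60: heading 135 -> 75
  -- iteration 5/6 --
  FD 8: (-9.798,-9.798) -> (-7.727,-2.071) [heading=75, draw]
  RT 60: heading 75 -> 15
  -- iteration 6/6 --
  FD 8: (-7.727,-2.071) -> (0,0) [heading=15, draw]
  RT 60: heading 15 -> 315
]
Final: pos=(0,0), heading=315, 6 segment(s) drawn

Start position: (0, 0)
Final position: (0, 0)
Distance = 0; < 1e-6 -> CLOSED

Answer: yes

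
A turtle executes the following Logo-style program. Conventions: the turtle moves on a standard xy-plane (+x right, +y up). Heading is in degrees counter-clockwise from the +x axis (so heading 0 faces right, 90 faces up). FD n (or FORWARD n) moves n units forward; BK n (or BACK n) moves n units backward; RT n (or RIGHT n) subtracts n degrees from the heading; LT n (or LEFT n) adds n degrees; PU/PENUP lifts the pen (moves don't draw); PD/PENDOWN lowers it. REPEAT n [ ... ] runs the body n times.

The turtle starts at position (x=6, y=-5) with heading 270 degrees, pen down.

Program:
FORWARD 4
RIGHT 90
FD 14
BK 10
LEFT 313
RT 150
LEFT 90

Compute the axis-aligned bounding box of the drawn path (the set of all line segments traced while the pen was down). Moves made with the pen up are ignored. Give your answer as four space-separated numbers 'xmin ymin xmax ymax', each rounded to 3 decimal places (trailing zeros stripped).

Answer: -8 -9 6 -5

Derivation:
Executing turtle program step by step:
Start: pos=(6,-5), heading=270, pen down
FD 4: (6,-5) -> (6,-9) [heading=270, draw]
RT 90: heading 270 -> 180
FD 14: (6,-9) -> (-8,-9) [heading=180, draw]
BK 10: (-8,-9) -> (2,-9) [heading=180, draw]
LT 313: heading 180 -> 133
RT 150: heading 133 -> 343
LT 90: heading 343 -> 73
Final: pos=(2,-9), heading=73, 3 segment(s) drawn

Segment endpoints: x in {-8, 2, 6, 6}, y in {-9, -9, -5}
xmin=-8, ymin=-9, xmax=6, ymax=-5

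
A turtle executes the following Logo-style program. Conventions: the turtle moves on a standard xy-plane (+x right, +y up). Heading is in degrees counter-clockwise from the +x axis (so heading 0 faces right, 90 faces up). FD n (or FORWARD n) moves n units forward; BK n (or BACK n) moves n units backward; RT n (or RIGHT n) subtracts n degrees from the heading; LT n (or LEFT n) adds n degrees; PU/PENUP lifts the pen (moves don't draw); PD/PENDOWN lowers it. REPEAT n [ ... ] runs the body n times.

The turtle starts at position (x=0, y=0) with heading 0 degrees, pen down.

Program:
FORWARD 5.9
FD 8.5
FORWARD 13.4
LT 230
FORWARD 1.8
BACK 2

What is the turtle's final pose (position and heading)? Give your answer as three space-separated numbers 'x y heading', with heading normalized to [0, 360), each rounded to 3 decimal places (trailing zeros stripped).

Answer: 27.929 0.153 230

Derivation:
Executing turtle program step by step:
Start: pos=(0,0), heading=0, pen down
FD 5.9: (0,0) -> (5.9,0) [heading=0, draw]
FD 8.5: (5.9,0) -> (14.4,0) [heading=0, draw]
FD 13.4: (14.4,0) -> (27.8,0) [heading=0, draw]
LT 230: heading 0 -> 230
FD 1.8: (27.8,0) -> (26.643,-1.379) [heading=230, draw]
BK 2: (26.643,-1.379) -> (27.929,0.153) [heading=230, draw]
Final: pos=(27.929,0.153), heading=230, 5 segment(s) drawn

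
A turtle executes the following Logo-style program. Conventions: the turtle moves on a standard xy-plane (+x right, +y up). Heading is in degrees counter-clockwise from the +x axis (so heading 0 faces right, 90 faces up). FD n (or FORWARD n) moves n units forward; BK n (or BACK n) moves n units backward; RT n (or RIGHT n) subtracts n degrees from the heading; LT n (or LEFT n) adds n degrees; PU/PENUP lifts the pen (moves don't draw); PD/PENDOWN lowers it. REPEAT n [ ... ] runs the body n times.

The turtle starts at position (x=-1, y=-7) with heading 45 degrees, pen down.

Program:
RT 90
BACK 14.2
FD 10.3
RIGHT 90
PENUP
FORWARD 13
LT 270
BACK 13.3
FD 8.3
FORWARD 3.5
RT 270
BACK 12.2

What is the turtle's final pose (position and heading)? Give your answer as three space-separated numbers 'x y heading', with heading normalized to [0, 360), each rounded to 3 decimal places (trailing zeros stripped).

Answer: -3.263 -5.869 225

Derivation:
Executing turtle program step by step:
Start: pos=(-1,-7), heading=45, pen down
RT 90: heading 45 -> 315
BK 14.2: (-1,-7) -> (-11.041,3.041) [heading=315, draw]
FD 10.3: (-11.041,3.041) -> (-3.758,-4.242) [heading=315, draw]
RT 90: heading 315 -> 225
PU: pen up
FD 13: (-3.758,-4.242) -> (-12.95,-13.435) [heading=225, move]
LT 270: heading 225 -> 135
BK 13.3: (-12.95,-13.435) -> (-3.546,-22.839) [heading=135, move]
FD 8.3: (-3.546,-22.839) -> (-9.415,-16.97) [heading=135, move]
FD 3.5: (-9.415,-16.97) -> (-11.889,-14.495) [heading=135, move]
RT 270: heading 135 -> 225
BK 12.2: (-11.889,-14.495) -> (-3.263,-5.869) [heading=225, move]
Final: pos=(-3.263,-5.869), heading=225, 2 segment(s) drawn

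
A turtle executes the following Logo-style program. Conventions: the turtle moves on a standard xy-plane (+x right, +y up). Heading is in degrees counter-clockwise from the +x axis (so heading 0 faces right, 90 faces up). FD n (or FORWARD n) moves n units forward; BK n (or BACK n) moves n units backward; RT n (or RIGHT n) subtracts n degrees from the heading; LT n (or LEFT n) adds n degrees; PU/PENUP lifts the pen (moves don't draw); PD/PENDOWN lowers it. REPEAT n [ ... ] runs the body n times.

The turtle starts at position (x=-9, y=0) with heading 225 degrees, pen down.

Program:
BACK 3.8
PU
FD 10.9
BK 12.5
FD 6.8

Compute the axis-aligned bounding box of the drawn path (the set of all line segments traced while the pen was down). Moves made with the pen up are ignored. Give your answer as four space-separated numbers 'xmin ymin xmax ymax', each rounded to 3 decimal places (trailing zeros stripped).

Executing turtle program step by step:
Start: pos=(-9,0), heading=225, pen down
BK 3.8: (-9,0) -> (-6.313,2.687) [heading=225, draw]
PU: pen up
FD 10.9: (-6.313,2.687) -> (-14.02,-5.02) [heading=225, move]
BK 12.5: (-14.02,-5.02) -> (-5.182,3.818) [heading=225, move]
FD 6.8: (-5.182,3.818) -> (-9.99,-0.99) [heading=225, move]
Final: pos=(-9.99,-0.99), heading=225, 1 segment(s) drawn

Segment endpoints: x in {-9, -6.313}, y in {0, 2.687}
xmin=-9, ymin=0, xmax=-6.313, ymax=2.687

Answer: -9 0 -6.313 2.687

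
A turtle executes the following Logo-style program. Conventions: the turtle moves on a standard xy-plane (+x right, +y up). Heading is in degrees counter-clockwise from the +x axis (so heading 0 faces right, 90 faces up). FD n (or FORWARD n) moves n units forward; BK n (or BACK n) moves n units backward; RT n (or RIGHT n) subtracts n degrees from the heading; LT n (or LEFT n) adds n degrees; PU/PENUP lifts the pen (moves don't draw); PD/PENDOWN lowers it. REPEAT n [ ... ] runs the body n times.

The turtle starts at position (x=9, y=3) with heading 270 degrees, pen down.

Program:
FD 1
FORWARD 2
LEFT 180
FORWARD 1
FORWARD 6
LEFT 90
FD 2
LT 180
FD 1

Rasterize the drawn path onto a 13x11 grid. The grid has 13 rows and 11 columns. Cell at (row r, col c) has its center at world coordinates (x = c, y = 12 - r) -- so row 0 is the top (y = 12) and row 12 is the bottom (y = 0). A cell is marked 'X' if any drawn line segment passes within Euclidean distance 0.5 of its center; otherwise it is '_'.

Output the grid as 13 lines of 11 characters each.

Answer: ___________
___________
___________
___________
___________
_______XXX_
_________X_
_________X_
_________X_
_________X_
_________X_
_________X_
_________X_

Derivation:
Segment 0: (9,3) -> (9,2)
Segment 1: (9,2) -> (9,0)
Segment 2: (9,0) -> (9,1)
Segment 3: (9,1) -> (9,7)
Segment 4: (9,7) -> (7,7)
Segment 5: (7,7) -> (8,7)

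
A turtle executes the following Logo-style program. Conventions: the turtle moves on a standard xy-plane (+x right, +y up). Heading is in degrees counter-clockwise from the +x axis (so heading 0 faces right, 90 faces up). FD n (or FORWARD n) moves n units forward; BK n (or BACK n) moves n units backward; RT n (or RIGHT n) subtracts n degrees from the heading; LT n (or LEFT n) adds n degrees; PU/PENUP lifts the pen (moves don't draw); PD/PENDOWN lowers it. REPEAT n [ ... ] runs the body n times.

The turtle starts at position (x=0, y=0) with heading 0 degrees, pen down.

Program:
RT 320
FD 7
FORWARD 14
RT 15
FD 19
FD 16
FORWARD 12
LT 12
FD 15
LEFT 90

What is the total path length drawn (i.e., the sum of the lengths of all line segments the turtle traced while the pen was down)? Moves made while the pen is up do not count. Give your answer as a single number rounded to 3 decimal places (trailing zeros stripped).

Executing turtle program step by step:
Start: pos=(0,0), heading=0, pen down
RT 320: heading 0 -> 40
FD 7: (0,0) -> (5.362,4.5) [heading=40, draw]
FD 14: (5.362,4.5) -> (16.087,13.499) [heading=40, draw]
RT 15: heading 40 -> 25
FD 19: (16.087,13.499) -> (33.307,21.528) [heading=25, draw]
FD 16: (33.307,21.528) -> (47.808,28.29) [heading=25, draw]
FD 12: (47.808,28.29) -> (58.683,33.362) [heading=25, draw]
LT 12: heading 25 -> 37
FD 15: (58.683,33.362) -> (70.663,42.389) [heading=37, draw]
LT 90: heading 37 -> 127
Final: pos=(70.663,42.389), heading=127, 6 segment(s) drawn

Segment lengths:
  seg 1: (0,0) -> (5.362,4.5), length = 7
  seg 2: (5.362,4.5) -> (16.087,13.499), length = 14
  seg 3: (16.087,13.499) -> (33.307,21.528), length = 19
  seg 4: (33.307,21.528) -> (47.808,28.29), length = 16
  seg 5: (47.808,28.29) -> (58.683,33.362), length = 12
  seg 6: (58.683,33.362) -> (70.663,42.389), length = 15
Total = 83

Answer: 83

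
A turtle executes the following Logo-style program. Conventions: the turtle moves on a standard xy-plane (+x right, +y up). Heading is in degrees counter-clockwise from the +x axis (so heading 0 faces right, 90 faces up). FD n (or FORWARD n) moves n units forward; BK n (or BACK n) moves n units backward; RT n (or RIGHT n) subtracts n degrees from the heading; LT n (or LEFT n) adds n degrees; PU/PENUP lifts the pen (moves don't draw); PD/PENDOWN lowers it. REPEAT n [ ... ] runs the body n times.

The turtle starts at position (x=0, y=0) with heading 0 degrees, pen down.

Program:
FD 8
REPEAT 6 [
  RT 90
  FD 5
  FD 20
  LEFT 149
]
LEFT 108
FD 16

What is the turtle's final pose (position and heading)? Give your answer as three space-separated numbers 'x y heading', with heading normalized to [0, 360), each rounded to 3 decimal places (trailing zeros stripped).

Answer: 6.101 17.891 102

Derivation:
Executing turtle program step by step:
Start: pos=(0,0), heading=0, pen down
FD 8: (0,0) -> (8,0) [heading=0, draw]
REPEAT 6 [
  -- iteration 1/6 --
  RT 90: heading 0 -> 270
  FD 5: (8,0) -> (8,-5) [heading=270, draw]
  FD 20: (8,-5) -> (8,-25) [heading=270, draw]
  LT 149: heading 270 -> 59
  -- iteration 2/6 --
  RT 90: heading 59 -> 329
  FD 5: (8,-25) -> (12.286,-27.575) [heading=329, draw]
  FD 20: (12.286,-27.575) -> (29.429,-37.876) [heading=329, draw]
  LT 149: heading 329 -> 118
  -- iteration 3/6 --
  RT 90: heading 118 -> 28
  FD 5: (29.429,-37.876) -> (33.844,-35.529) [heading=28, draw]
  FD 20: (33.844,-35.529) -> (51.503,-26.139) [heading=28, draw]
  LT 149: heading 28 -> 177
  -- iteration 4/6 --
  RT 90: heading 177 -> 87
  FD 5: (51.503,-26.139) -> (51.765,-21.146) [heading=87, draw]
  FD 20: (51.765,-21.146) -> (52.811,-1.173) [heading=87, draw]
  LT 149: heading 87 -> 236
  -- iteration 5/6 --
  RT 90: heading 236 -> 146
  FD 5: (52.811,-1.173) -> (48.666,1.623) [heading=146, draw]
  FD 20: (48.666,1.623) -> (32.085,12.806) [heading=146, draw]
  LT 149: heading 146 -> 295
  -- iteration 6/6 --
  RT 90: heading 295 -> 205
  FD 5: (32.085,12.806) -> (27.554,10.693) [heading=205, draw]
  FD 20: (27.554,10.693) -> (9.428,2.241) [heading=205, draw]
  LT 149: heading 205 -> 354
]
LT 108: heading 354 -> 102
FD 16: (9.428,2.241) -> (6.101,17.891) [heading=102, draw]
Final: pos=(6.101,17.891), heading=102, 14 segment(s) drawn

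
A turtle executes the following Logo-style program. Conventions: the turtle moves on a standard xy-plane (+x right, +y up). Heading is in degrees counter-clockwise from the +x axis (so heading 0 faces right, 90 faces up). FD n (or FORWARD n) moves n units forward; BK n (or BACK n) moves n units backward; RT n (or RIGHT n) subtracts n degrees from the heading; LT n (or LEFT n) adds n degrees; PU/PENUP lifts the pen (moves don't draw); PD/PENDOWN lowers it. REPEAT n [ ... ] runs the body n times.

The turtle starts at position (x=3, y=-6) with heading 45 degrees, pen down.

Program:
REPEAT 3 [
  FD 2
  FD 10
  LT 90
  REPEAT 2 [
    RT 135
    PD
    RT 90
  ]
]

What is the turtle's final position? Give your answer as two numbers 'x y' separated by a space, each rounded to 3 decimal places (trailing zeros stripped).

Executing turtle program step by step:
Start: pos=(3,-6), heading=45, pen down
REPEAT 3 [
  -- iteration 1/3 --
  FD 2: (3,-6) -> (4.414,-4.586) [heading=45, draw]
  FD 10: (4.414,-4.586) -> (11.485,2.485) [heading=45, draw]
  LT 90: heading 45 -> 135
  REPEAT 2 [
    -- iteration 1/2 --
    RT 135: heading 135 -> 0
    PD: pen down
    RT 90: heading 0 -> 270
    -- iteration 2/2 --
    RT 135: heading 270 -> 135
    PD: pen down
    RT 90: heading 135 -> 45
  ]
  -- iteration 2/3 --
  FD 2: (11.485,2.485) -> (12.899,3.899) [heading=45, draw]
  FD 10: (12.899,3.899) -> (19.971,10.971) [heading=45, draw]
  LT 90: heading 45 -> 135
  REPEAT 2 [
    -- iteration 1/2 --
    RT 135: heading 135 -> 0
    PD: pen down
    RT 90: heading 0 -> 270
    -- iteration 2/2 --
    RT 135: heading 270 -> 135
    PD: pen down
    RT 90: heading 135 -> 45
  ]
  -- iteration 3/3 --
  FD 2: (19.971,10.971) -> (21.385,12.385) [heading=45, draw]
  FD 10: (21.385,12.385) -> (28.456,19.456) [heading=45, draw]
  LT 90: heading 45 -> 135
  REPEAT 2 [
    -- iteration 1/2 --
    RT 135: heading 135 -> 0
    PD: pen down
    RT 90: heading 0 -> 270
    -- iteration 2/2 --
    RT 135: heading 270 -> 135
    PD: pen down
    RT 90: heading 135 -> 45
  ]
]
Final: pos=(28.456,19.456), heading=45, 6 segment(s) drawn

Answer: 28.456 19.456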